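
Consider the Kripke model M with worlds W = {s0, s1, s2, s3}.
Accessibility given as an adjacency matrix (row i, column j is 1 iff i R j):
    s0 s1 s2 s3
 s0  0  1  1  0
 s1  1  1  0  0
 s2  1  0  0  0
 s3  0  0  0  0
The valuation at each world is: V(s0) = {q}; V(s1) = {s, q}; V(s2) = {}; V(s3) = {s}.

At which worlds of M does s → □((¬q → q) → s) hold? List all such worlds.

s0, s2, s3

Let φ = s → □((¬q → q) → s). Evaluate φ at each world:
  s0 (successors {s1, s2}): φ is true.
  s1 (successors {s0, s1}): φ is false.
  s2 (successors {s0}): φ is true.
  s3 (successors ∅): φ is true.
For instance, at s1:
  At s1: s is true, □((¬q → q) → s) is false, so s → □((¬q → q) → s) is false.
    At s1: □((¬q → q) → s) requires (¬q → q) → s at every successor {s0, s1}.
      (¬q → q) → s fails at s0, so □((¬q → q) → s) is false at s1.
Satisfying worlds: {s0, s2, s3}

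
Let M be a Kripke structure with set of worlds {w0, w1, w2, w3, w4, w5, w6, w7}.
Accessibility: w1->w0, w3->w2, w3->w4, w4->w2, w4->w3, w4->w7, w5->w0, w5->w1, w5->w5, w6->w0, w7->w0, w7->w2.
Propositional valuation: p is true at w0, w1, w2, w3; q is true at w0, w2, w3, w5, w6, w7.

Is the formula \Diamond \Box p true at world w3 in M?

At w3: \Diamond \Box p requires \Box p at some successor in {w2, w4}.
  \Box p holds at w2, so \Diamond \Box p is true at w3.
    At w2: no accessible worlds, so \Box p holds vacuously.

Yes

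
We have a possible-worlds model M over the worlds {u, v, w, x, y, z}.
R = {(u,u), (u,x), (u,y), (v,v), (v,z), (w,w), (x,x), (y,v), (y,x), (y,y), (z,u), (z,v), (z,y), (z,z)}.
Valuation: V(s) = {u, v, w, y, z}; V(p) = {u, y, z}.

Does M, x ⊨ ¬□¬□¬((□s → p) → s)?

At x: □¬□¬((□s → p) → s) is false, so ¬□¬□¬((□s → p) → s) is true.
  At x: □¬□¬((□s → p) → s) requires ¬□¬((□s → p) → s) at every successor {x}.
    ¬□¬((□s → p) → s) fails at x, so □¬□¬((□s → p) → s) is false at x.
      At x: □¬((□s → p) → s) is true, so ¬□¬((□s → p) → s) is false.

Yes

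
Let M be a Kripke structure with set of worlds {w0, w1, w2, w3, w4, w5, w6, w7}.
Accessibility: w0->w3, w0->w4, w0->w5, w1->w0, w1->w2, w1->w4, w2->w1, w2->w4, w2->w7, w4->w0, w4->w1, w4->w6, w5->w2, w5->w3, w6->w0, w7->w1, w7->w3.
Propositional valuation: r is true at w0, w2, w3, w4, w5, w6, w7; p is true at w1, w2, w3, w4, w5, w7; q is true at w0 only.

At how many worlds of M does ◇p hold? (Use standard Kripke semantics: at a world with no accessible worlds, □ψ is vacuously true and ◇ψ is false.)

Recall that ◇ψ holds at a world iff ψ holds at some accessible world.
Let φ = ◇p. Evaluate φ at each world:
  w0 (successors {w3, w4, w5}): φ is true.
  w1 (successors {w0, w2, w4}): φ is true.
  w2 (successors {w1, w4, w7}): φ is true.
  w3 (successors ∅): φ is false.
  w4 (successors {w0, w1, w6}): φ is true.
  w5 (successors {w2, w3}): φ is true.
  w6 (successors {w0}): φ is false.
  w7 (successors {w1, w3}): φ is true.
For instance, at w5:
  At w5: ◇p requires p at some successor in {w2, w3}.
    p holds at w2, so ◇p is true at w5.
Satisfying worlds: {w0, w1, w2, w4, w5, w7}

6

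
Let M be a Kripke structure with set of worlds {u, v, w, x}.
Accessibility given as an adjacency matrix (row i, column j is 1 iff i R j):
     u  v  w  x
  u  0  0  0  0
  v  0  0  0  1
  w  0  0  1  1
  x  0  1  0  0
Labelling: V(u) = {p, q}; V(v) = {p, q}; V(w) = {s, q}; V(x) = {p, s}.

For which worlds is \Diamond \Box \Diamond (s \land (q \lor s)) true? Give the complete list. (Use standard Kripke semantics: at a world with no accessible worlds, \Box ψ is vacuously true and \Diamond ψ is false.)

v, w

Let φ = \Diamond \Box \Diamond (s \land (q \lor s)). Evaluate φ at each world:
  u (successors ∅): φ is false.
  v (successors {x}): φ is true.
  w (successors {w, x}): φ is true.
  x (successors {v}): φ is false.
For instance, at v:
  At v: \Diamond \Box \Diamond (s \land (q \lor s)) requires \Box \Diamond (s \land (q \lor s)) at some successor in {x}.
    \Box \Diamond (s \land (q \lor s)) holds at x, so \Diamond \Box \Diamond (s \land (q \lor s)) is true at v.
      At x: \Box \Diamond (s \land (q \lor s)) requires \Diamond (s \land (q \lor s)) at every successor {v}.
        At v: \Diamond (s \land (q \lor s)) is true.
      So \Box \Diamond (s \land (q \lor s)) is true at x.
Satisfying worlds: {v, w}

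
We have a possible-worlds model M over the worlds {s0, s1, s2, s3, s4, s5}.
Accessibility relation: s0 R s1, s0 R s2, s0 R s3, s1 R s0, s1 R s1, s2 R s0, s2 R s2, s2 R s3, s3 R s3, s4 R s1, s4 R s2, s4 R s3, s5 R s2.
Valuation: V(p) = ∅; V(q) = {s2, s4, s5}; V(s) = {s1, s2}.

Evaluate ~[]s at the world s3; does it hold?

At s3: []s is false, so ~[]s is true.
  At s3: []s requires s at every successor {s3}.
    s fails at s3, so []s is false at s3.

Yes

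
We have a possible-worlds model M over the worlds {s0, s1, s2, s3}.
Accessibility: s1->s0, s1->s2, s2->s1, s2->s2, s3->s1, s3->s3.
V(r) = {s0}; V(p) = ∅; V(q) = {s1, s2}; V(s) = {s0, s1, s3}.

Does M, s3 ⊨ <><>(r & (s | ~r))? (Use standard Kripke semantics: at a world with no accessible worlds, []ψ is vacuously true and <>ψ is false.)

At s3: <><>(r & (s | ~r)) requires <>(r & (s | ~r)) at some successor in {s1, s3}.
  <>(r & (s | ~r)) holds at s1, so <><>(r & (s | ~r)) is true at s3.
    At s1: <>(r & (s | ~r)) requires r & (s | ~r) at some successor in {s0, s2}.
      r & (s | ~r) holds at s0, so <>(r & (s | ~r)) is true at s1.

Yes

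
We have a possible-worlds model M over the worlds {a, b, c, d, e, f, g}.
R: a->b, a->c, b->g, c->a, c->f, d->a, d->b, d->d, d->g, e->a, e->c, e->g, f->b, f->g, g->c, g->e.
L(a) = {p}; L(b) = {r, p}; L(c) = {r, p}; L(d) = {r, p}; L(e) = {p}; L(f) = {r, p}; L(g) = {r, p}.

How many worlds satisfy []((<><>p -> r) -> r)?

Let φ = []((<><>p -> r) -> r). Evaluate φ at each world:
  a (successors {b, c}): φ is true.
  b (successors {g}): φ is true.
  c (successors {a, f}): φ is true.
  d (successors {a, b, d, g}): φ is true.
  e (successors {a, c, g}): φ is true.
  f (successors {b, g}): φ is true.
  g (successors {c, e}): φ is true.
For instance, at e:
  At e: []((<><>p -> r) -> r) requires (<><>p -> r) -> r at every successor {a, c, g}.
      At a: <><>p -> r is false, r is false, so (<><>p -> r) -> r is true.
      At c: <><>p -> r is true, r is true, so (<><>p -> r) -> r is true.
      At g: <><>p -> r is true, r is true, so (<><>p -> r) -> r is true.
  So []((<><>p -> r) -> r) is true at e.
Satisfying worlds: {a, b, c, d, e, f, g}

7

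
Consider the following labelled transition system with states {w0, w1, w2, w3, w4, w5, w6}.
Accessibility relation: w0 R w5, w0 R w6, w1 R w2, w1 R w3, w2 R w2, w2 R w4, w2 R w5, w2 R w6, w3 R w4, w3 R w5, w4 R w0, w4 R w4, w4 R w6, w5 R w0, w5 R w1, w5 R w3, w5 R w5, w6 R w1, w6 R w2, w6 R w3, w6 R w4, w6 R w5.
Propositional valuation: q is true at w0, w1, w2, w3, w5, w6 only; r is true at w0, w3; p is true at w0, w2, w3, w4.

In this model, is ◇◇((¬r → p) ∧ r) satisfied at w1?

No

At w1: ◇◇((¬r → p) ∧ r) requires ◇((¬r → p) ∧ r) at some successor in {w2, w3}.
  At w2: ◇((¬r → p) ∧ r) is false.
  At w3: ◇((¬r → p) ∧ r) is false.
So ◇◇((¬r → p) ∧ r) is false at w1.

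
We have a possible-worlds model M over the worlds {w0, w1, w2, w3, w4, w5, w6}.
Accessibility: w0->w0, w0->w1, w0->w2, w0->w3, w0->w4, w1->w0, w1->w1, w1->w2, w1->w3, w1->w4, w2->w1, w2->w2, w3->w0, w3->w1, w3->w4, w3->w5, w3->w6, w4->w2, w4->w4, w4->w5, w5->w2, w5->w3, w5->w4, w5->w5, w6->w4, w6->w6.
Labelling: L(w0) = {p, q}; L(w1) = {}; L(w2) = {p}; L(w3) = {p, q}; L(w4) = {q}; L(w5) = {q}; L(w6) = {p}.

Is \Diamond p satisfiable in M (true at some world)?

Let φ = \Diamond p. Evaluate φ at each world:
  w0 (successors {w0, w1, w2, w3, w4}): φ is true.
  w1 (successors {w0, w1, w2, w3, w4}): φ is true.
  w2 (successors {w1, w2}): φ is true.
  w3 (successors {w0, w1, w4, w5, w6}): φ is true.
  w4 (successors {w2, w4, w5}): φ is true.
  w5 (successors {w2, w3, w4, w5}): φ is true.
  w6 (successors {w4, w6}): φ is true.
Detail at w0 (witness):
  At w0: \Diamond p requires p at some successor in {w0, w1, w2, w3, w4}.
    p holds at w0, so \Diamond p is true at w0.

Yes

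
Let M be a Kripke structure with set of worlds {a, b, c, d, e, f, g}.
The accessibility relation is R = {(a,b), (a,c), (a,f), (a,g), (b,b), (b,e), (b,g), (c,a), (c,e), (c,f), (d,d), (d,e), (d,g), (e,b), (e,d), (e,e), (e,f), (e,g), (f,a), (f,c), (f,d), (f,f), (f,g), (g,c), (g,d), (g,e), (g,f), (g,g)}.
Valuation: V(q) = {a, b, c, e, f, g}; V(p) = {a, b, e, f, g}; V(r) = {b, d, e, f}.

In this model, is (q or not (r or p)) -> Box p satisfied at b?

Yes

At b: q or not (r or p) is true, Box p is true, so (q or not (r or p)) -> Box p is true.
  At b: Box p requires p at every successor {b, e, g}.
    At b: p is true.
    At e: p is true.
    At g: p is true.
  So Box p is true at b.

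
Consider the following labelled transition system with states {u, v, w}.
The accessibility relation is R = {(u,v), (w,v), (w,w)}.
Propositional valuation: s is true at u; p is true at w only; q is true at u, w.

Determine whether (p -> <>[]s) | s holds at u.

At u: p -> <>[]s is true, s is true, so (p -> <>[]s) | s is true.
  At u: p is false, <>[]s is true, so p -> <>[]s is true.
    At u: <>[]s requires []s at some successor in {v}.
      []s holds at v, so <>[]s is true at u.

Yes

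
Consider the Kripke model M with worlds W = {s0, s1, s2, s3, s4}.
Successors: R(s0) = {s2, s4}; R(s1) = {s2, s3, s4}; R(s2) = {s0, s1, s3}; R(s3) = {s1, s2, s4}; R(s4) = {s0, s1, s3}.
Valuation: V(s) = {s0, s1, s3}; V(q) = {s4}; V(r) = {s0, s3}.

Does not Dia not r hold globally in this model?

Recall that Dia ψ holds at a world iff ψ holds at some accessible world.
Let φ = not Dia not r. Evaluate φ at each world:
  s0 (successors {s2, s4}): φ is false.
  s1 (successors {s2, s3, s4}): φ is false.
  s2 (successors {s0, s1, s3}): φ is false.
  s3 (successors {s1, s2, s4}): φ is false.
  s4 (successors {s0, s1, s3}): φ is false.
Detail at s0 (counterexample):
  At s0: Dia not r is true, so not Dia not r is false.
    At s0: Dia not r requires not r at some successor in {s2, s4}.
      not r holds at s2, so Dia not r is true at s0.

No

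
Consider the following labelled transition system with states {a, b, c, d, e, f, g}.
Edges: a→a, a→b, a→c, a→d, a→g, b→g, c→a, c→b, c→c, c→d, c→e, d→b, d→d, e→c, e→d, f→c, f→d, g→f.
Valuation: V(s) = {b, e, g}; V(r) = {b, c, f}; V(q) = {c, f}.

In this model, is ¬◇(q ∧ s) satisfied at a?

Yes

At a: ◇(q ∧ s) is false, so ¬◇(q ∧ s) is true.
  At a: ◇(q ∧ s) requires q ∧ s at some successor in {a, b, c, d, g}.
    At a: q ∧ s is false.
    At b: q ∧ s is false.
    At c: q ∧ s is false.
    At d: q ∧ s is false.
    At g: q ∧ s is false.
  So ◇(q ∧ s) is false at a.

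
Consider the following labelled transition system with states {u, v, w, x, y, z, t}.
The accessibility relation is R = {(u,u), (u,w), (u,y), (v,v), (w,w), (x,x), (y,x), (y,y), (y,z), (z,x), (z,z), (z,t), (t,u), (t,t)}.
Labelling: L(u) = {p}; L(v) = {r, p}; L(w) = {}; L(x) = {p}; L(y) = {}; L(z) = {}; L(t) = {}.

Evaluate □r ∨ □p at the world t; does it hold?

No

At t: □r is false, □p is false, so □r ∨ □p is false.
  At t: □r requires r at every successor {u, t}.
    r fails at u, so □r is false at t.
  At t: □p requires p at every successor {u, t}.
    p fails at t, so □p is false at t.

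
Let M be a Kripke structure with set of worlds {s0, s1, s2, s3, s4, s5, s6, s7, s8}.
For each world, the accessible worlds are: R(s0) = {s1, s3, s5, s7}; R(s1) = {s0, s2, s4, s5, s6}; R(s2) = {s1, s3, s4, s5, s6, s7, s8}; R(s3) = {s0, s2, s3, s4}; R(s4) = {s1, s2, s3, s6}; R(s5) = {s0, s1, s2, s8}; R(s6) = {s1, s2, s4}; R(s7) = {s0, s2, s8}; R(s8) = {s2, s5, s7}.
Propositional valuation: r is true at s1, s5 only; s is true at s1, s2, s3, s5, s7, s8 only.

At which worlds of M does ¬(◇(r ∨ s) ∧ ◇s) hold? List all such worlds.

none

Let φ = ¬(◇(r ∨ s) ∧ ◇s). Evaluate φ at each world:
  s0 (successors {s1, s3, s5, s7}): φ is false.
  s1 (successors {s0, s2, s4, s5, s6}): φ is false.
  s2 (successors {s1, s3, s4, s5, s6, s7, s8}): φ is false.
  s3 (successors {s0, s2, s3, s4}): φ is false.
  s4 (successors {s1, s2, s3, s6}): φ is false.
  s5 (successors {s0, s1, s2, s8}): φ is false.
  s6 (successors {s1, s2, s4}): φ is false.
  s7 (successors {s0, s2, s8}): φ is false.
  s8 (successors {s2, s5, s7}): φ is false.
For instance, at s3:
  At s3: ◇(r ∨ s) ∧ ◇s is true, so ¬(◇(r ∨ s) ∧ ◇s) is false.
    At s3: ◇(r ∨ s) is true, ◇s is true, so ◇(r ∨ s) ∧ ◇s is true.
      At s3: ◇(r ∨ s) requires r ∨ s at some successor in {s0, s2, s3, s4}.
        r ∨ s holds at s2, so ◇(r ∨ s) is true at s3.
      At s3: ◇s requires s at some successor in {s0, s2, s3, s4}.
        s holds at s2, so ◇s is true at s3.
Satisfying worlds: none.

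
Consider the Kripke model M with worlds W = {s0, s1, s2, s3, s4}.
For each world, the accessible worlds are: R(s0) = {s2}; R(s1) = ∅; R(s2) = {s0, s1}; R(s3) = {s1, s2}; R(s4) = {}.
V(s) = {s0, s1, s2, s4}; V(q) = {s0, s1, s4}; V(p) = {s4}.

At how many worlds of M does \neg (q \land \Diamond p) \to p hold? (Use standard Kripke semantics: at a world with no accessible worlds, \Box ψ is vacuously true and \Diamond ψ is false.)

1

Let φ = \neg (q \land \Diamond p) \to p. Evaluate φ at each world:
  s0 (successors {s2}): φ is false.
  s1 (successors ∅): φ is false.
  s2 (successors {s0, s1}): φ is false.
  s3 (successors {s1, s2}): φ is false.
  s4 (successors ∅): φ is true.
For instance, at s3:
  At s3: \neg (q \land \Diamond p) is true, p is false, so \neg (q \land \Diamond p) \to p is false.
    At s3: q \land \Diamond p is false, so \neg (q \land \Diamond p) is true.
      At s3: q is false, \Diamond p is false, so q \land \Diamond p is false.
Satisfying worlds: {s4}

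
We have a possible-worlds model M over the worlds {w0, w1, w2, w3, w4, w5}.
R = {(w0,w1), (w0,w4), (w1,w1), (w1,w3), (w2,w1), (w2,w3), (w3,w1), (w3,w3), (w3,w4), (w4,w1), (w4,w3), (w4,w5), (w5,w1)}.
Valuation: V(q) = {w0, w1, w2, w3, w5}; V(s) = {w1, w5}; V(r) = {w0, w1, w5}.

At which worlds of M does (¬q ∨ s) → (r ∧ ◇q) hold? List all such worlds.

Recall that ◇ψ holds at a world iff ψ holds at some accessible world.
Let φ = (¬q ∨ s) → (r ∧ ◇q). Evaluate φ at each world:
  w0 (successors {w1, w4}): φ is true.
  w1 (successors {w1, w3}): φ is true.
  w2 (successors {w1, w3}): φ is true.
  w3 (successors {w1, w3, w4}): φ is true.
  w4 (successors {w1, w3, w5}): φ is false.
  w5 (successors {w1}): φ is true.
For instance, at w0:
  At w0: ¬q ∨ s is false, r ∧ ◇q is true, so (¬q ∨ s) → (r ∧ ◇q) is true.
    At w0: r is true, ◇q is true, so r ∧ ◇q is true.
      At w0: ◇q requires q at some successor in {w1, w4}.
        q holds at w1, so ◇q is true at w0.
Satisfying worlds: {w0, w1, w2, w3, w5}

w0, w1, w2, w3, w5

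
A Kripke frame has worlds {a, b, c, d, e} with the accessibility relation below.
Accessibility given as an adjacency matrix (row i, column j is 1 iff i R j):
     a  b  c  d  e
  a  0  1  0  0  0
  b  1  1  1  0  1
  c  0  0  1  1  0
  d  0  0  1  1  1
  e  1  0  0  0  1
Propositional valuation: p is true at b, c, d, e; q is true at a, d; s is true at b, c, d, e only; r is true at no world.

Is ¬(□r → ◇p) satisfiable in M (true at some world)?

Let φ = ¬(□r → ◇p). Evaluate φ at each world:
  a (successors {b}): φ is false.
  b (successors {a, b, c, e}): φ is false.
  c (successors {c, d}): φ is false.
  d (successors {c, d, e}): φ is false.
  e (successors {a, e}): φ is false.
For instance, at a:
  At a: □r → ◇p is true, so ¬(□r → ◇p) is false.
    At a: □r is false, ◇p is true, so □r → ◇p is true.
      At a: □r requires r at every successor {b}.
        r fails at b, so □r is false at a.
      At a: ◇p requires p at some successor in {b}.
        p holds at b, so ◇p is true at a.

No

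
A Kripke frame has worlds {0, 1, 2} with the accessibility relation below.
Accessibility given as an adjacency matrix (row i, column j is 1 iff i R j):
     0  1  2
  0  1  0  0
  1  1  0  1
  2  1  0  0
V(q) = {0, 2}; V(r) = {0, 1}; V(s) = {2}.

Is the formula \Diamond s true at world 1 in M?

At 1: \Diamond s requires s at some successor in {0, 2}.
  s holds at 2, so \Diamond s is true at 1.

Yes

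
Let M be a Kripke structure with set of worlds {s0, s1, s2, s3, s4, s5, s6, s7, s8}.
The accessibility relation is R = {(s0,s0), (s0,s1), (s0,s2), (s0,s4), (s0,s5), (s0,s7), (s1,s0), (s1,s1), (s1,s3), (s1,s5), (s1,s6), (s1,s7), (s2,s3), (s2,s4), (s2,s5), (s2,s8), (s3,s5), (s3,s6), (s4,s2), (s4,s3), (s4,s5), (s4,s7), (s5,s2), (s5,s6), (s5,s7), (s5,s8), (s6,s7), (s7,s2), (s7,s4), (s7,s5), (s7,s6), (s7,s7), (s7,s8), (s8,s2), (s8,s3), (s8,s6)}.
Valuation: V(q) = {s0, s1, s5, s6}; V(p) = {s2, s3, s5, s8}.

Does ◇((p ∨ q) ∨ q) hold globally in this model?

Let φ = ◇((p ∨ q) ∨ q). Evaluate φ at each world:
  s0 (successors {s0, s1, s2, s4, s5, s7}): φ is true.
  s1 (successors {s0, s1, s3, s5, s6, s7}): φ is true.
  s2 (successors {s3, s4, s5, s8}): φ is true.
  s3 (successors {s5, s6}): φ is true.
  s4 (successors {s2, s3, s5, s7}): φ is true.
  s5 (successors {s2, s6, s7, s8}): φ is true.
  s6 (successors {s7}): φ is false.
  s7 (successors {s2, s4, s5, s6, s7, s8}): φ is true.
  s8 (successors {s2, s3, s6}): φ is true.
Detail at s6 (counterexample):
  At s6: ◇((p ∨ q) ∨ q) requires (p ∨ q) ∨ q at some successor in {s7}.
    At s7: (p ∨ q) ∨ q is false.
  So ◇((p ∨ q) ∨ q) is false at s6.

No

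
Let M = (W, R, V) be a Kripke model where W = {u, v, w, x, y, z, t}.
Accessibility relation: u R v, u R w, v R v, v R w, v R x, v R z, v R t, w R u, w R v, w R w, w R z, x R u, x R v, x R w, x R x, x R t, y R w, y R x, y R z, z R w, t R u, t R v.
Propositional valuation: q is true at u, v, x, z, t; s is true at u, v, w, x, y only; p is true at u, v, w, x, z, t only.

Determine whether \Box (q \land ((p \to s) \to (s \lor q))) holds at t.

Yes

At t: \Box (q \land ((p \to s) \to (s \lor q))) requires q \land ((p \to s) \to (s \lor q)) at every successor {u, v}.
  At u: q \land ((p \to s) \to (s \lor q)) is true.
  At v: q \land ((p \to s) \to (s \lor q)) is true.
So \Box (q \land ((p \to s) \to (s \lor q))) is true at t.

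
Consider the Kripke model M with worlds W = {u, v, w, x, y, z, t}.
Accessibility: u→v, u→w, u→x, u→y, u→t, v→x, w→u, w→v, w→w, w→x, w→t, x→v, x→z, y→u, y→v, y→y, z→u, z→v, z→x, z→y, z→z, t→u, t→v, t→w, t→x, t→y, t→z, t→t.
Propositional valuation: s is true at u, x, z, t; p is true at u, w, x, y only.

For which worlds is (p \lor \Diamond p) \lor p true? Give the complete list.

Let φ = (p \lor \Diamond p) \lor p. Evaluate φ at each world:
  u (successors {v, w, x, y, t}): φ is true.
  v (successors {x}): φ is true.
  w (successors {u, v, w, x, t}): φ is true.
  x (successors {v, z}): φ is true.
  y (successors {u, v, y}): φ is true.
  z (successors {u, v, x, y, z}): φ is true.
  t (successors {u, v, w, x, y, z, t}): φ is true.
For instance, at x:
  At x: p \lor \Diamond p is true, p is true, so (p \lor \Diamond p) \lor p is true.
    At x: p is true, \Diamond p is false, so p \lor \Diamond p is true.
      At x: \Diamond p requires p at some successor in {v, z}.
        At v: p is false.
        At z: p is false.
      So \Diamond p is false at x.
Satisfying worlds: {u, v, w, x, y, z, t}

u, v, w, x, y, z, t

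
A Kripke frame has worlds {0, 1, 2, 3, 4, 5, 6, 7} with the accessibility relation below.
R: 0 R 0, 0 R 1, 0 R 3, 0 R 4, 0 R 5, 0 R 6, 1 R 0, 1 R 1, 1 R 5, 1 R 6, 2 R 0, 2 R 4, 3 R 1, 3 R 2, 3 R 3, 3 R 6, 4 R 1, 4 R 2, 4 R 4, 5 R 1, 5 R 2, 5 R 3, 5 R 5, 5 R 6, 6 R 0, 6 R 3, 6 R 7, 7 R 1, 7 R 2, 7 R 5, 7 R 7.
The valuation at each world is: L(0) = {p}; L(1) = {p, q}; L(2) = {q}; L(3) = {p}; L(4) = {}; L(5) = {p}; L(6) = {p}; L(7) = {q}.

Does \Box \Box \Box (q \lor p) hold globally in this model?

Let φ = \Box \Box \Box (q \lor p). Evaluate φ at each world:
  0 (successors {0, 1, 3, 4, 5, 6}): φ is false.
  1 (successors {0, 1, 5, 6}): φ is false.
  2 (successors {0, 4}): φ is false.
  3 (successors {1, 2, 3, 6}): φ is false.
  4 (successors {1, 2, 4}): φ is false.
  5 (successors {1, 2, 3, 5, 6}): φ is false.
  6 (successors {0, 3, 7}): φ is false.
  7 (successors {1, 2, 5, 7}): φ is false.
Detail at 0 (counterexample):
  At 0: \Box \Box \Box (q \lor p) requires \Box \Box (q \lor p) at every successor {0, 1, 3, 4, 5, 6}.
    \Box \Box (q \lor p) fails at 0, so \Box \Box \Box (q \lor p) is false at 0.
      At 0: \Box \Box (q \lor p) requires \Box (q \lor p) at every successor {0, 1, 3, 4, 5, 6}.
        \Box (q \lor p) fails at 0, so \Box \Box (q \lor p) is false at 0.

No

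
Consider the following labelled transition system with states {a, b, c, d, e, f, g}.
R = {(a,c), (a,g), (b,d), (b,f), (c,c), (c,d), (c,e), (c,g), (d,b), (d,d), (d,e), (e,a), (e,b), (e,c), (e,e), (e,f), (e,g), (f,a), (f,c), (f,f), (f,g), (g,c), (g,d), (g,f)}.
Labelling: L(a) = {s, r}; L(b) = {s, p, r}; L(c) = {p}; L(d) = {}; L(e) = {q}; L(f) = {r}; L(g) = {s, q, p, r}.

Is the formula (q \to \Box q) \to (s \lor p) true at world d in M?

At d: q \to \Box q is true, s \lor p is false, so (q \to \Box q) \to (s \lor p) is false.
  At d: q is false, \Box q is false, so q \to \Box q is true.
    At d: \Box q requires q at every successor {b, d, e}.
      q fails at b, so \Box q is false at d.

No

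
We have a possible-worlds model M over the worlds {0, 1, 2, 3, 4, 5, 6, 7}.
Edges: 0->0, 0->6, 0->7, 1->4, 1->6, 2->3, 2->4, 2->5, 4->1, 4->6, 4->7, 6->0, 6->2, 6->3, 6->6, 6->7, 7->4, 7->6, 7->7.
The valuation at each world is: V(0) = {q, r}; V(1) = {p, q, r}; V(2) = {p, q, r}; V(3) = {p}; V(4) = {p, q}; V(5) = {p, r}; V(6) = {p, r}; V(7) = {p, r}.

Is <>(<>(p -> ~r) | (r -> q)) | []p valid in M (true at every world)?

Let φ = <>(<>(p -> ~r) | (r -> q)) | []p. Evaluate φ at each world:
  0 (successors {0, 6, 7}): φ is true.
  1 (successors {4, 6}): φ is true.
  2 (successors {3, 4, 5}): φ is true.
  3 (successors ∅): φ is true.
  4 (successors {1, 6, 7}): φ is true.
  5 (successors ∅): φ is true.
  6 (successors {0, 2, 3, 6, 7}): φ is true.
  7 (successors {4, 6, 7}): φ is true.
For instance, at 0:
  At 0: <>(<>(p -> ~r) | (r -> q)) is true, []p is false, so <>(<>(p -> ~r) | (r -> q)) | []p is true.
    At 0: <>(<>(p -> ~r) | (r -> q)) requires <>(p -> ~r) | (r -> q) at some successor in {0, 6, 7}.
      <>(p -> ~r) | (r -> q) holds at 0, so <>(<>(p -> ~r) | (r -> q)) is true at 0.
    At 0: []p requires p at every successor {0, 6, 7}.
      p fails at 0, so []p is false at 0.

Yes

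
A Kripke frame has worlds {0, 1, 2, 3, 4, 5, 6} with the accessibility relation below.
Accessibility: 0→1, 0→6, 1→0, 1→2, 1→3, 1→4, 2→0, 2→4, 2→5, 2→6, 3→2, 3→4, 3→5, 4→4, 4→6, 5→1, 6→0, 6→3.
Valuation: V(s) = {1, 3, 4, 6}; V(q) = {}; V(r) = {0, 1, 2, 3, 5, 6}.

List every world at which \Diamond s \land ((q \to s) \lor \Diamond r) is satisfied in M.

0, 1, 2, 3, 4, 5, 6

Let φ = \Diamond s \land ((q \to s) \lor \Diamond r). Evaluate φ at each world:
  0 (successors {1, 6}): φ is true.
  1 (successors {0, 2, 3, 4}): φ is true.
  2 (successors {0, 4, 5, 6}): φ is true.
  3 (successors {2, 4, 5}): φ is true.
  4 (successors {4, 6}): φ is true.
  5 (successors {1}): φ is true.
  6 (successors {0, 3}): φ is true.
For instance, at 2:
  At 2: \Diamond s is true, (q \to s) \lor \Diamond r is true, so \Diamond s \land ((q \to s) \lor \Diamond r) is true.
    At 2: \Diamond s requires s at some successor in {0, 4, 5, 6}.
      s holds at 4, so \Diamond s is true at 2.
    At 2: q \to s is true, \Diamond r is true, so (q \to s) \lor \Diamond r is true.
      At 2: \Diamond r requires r at some successor in {0, 4, 5, 6}.
        r holds at 0, so \Diamond r is true at 2.
Satisfying worlds: {0, 1, 2, 3, 4, 5, 6}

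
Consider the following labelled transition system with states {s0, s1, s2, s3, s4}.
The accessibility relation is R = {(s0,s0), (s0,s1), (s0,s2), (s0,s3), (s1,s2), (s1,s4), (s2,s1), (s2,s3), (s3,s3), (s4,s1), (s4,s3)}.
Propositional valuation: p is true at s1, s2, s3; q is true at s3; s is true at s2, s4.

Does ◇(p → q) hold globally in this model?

Recall that ◇ψ holds at a world iff ψ holds at some accessible world.
Let φ = ◇(p → q). Evaluate φ at each world:
  s0 (successors {s0, s1, s2, s3}): φ is true.
  s1 (successors {s2, s4}): φ is true.
  s2 (successors {s1, s3}): φ is true.
  s3 (successors {s3}): φ is true.
  s4 (successors {s1, s3}): φ is true.
For instance, at s2:
  At s2: ◇(p → q) requires p → q at some successor in {s1, s3}.
    p → q holds at s3, so ◇(p → q) is true at s2.

Yes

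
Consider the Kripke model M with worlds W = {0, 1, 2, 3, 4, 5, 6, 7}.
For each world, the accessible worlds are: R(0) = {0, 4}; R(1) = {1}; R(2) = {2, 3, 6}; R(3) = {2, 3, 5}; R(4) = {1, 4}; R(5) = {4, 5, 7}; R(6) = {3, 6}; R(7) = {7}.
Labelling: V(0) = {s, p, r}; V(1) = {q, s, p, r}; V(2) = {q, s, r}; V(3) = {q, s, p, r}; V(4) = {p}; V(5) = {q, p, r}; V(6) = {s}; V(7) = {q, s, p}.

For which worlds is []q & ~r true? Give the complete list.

Let φ = []q & ~r. Evaluate φ at each world:
  0 (successors {0, 4}): φ is false.
  1 (successors {1}): φ is false.
  2 (successors {2, 3, 6}): φ is false.
  3 (successors {2, 3, 5}): φ is false.
  4 (successors {1, 4}): φ is false.
  5 (successors {4, 5, 7}): φ is false.
  6 (successors {3, 6}): φ is false.
  7 (successors {7}): φ is true.
For instance, at 7:
  At 7: []q is true, ~r is true, so []q & ~r is true.
    At 7: []q requires q at every successor {7}.
      At 7: q is true.
    So []q is true at 7.
Satisfying worlds: {7}

7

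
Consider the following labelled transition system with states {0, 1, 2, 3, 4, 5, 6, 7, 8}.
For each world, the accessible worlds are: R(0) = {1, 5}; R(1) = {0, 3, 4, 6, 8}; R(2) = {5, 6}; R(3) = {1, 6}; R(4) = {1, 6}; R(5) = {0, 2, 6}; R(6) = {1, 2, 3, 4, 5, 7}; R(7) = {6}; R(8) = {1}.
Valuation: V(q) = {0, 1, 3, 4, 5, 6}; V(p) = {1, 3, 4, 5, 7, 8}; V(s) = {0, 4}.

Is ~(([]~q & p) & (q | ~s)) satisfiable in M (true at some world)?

Yes

Let φ = ~(([]~q & p) & (q | ~s)). Evaluate φ at each world:
  0 (successors {1, 5}): φ is true.
  1 (successors {0, 3, 4, 6, 8}): φ is true.
  2 (successors {5, 6}): φ is true.
  3 (successors {1, 6}): φ is true.
  4 (successors {1, 6}): φ is true.
  5 (successors {0, 2, 6}): φ is true.
  6 (successors {1, 2, 3, 4, 5, 7}): φ is true.
  7 (successors {6}): φ is true.
  8 (successors {1}): φ is true.
Detail at 0 (witness):
  At 0: ([]~q & p) & (q | ~s) is false, so ~(([]~q & p) & (q | ~s)) is true.
    At 0: []~q & p is false, q | ~s is true, so ([]~q & p) & (q | ~s) is false.
      At 0: []~q is false, p is false, so []~q & p is false.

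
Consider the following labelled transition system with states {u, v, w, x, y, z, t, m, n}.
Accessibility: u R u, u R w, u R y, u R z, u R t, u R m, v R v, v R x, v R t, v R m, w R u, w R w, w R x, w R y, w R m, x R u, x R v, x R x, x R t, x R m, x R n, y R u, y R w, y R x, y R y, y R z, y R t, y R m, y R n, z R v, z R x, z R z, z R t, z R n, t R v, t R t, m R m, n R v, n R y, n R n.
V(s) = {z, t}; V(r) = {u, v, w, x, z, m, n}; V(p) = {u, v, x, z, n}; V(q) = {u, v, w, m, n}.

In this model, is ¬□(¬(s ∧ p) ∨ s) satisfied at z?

At z: □(¬(s ∧ p) ∨ s) is true, so ¬□(¬(s ∧ p) ∨ s) is false.
  At z: □(¬(s ∧ p) ∨ s) requires ¬(s ∧ p) ∨ s at every successor {v, x, z, t, n}.
    At v: ¬(s ∧ p) ∨ s is true.
    At x: ¬(s ∧ p) ∨ s is true.
    At z: ¬(s ∧ p) ∨ s is true.
    At t: ¬(s ∧ p) ∨ s is true.
    At n: ¬(s ∧ p) ∨ s is true.
  So □(¬(s ∧ p) ∨ s) is true at z.

No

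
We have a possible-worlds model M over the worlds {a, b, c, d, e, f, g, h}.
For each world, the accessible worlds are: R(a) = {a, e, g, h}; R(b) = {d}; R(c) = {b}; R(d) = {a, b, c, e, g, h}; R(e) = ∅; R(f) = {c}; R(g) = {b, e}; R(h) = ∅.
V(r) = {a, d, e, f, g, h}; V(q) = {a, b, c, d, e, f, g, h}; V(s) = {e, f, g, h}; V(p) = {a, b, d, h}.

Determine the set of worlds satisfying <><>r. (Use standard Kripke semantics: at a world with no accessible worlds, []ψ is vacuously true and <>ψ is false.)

Let φ = <><>r. Evaluate φ at each world:
  a (successors {a, e, g, h}): φ is true.
  b (successors {d}): φ is true.
  c (successors {b}): φ is true.
  d (successors {a, b, c, e, g, h}): φ is true.
  e (successors ∅): φ is false.
  f (successors {c}): φ is false.
  g (successors {b, e}): φ is true.
  h (successors ∅): φ is false.
For instance, at d:
  At d: <><>r requires <>r at some successor in {a, b, c, e, g, h}.
    <>r holds at a, so <><>r is true at d.
      At a: <>r requires r at some successor in {a, e, g, h}.
        r holds at a, so <>r is true at a.
Satisfying worlds: {a, b, c, d, g}

a, b, c, d, g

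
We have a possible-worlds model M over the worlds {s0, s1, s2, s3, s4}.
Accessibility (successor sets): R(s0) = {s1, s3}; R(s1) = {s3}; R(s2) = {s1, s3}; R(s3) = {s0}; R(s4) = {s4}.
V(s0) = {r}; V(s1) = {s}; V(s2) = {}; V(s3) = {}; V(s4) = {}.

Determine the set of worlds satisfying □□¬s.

s0, s1, s2, s4

Recall that □ψ holds at a world iff ψ holds at every accessible world, and ◇ψ holds iff ψ holds at some accessible world.
Let φ = □□¬s. Evaluate φ at each world:
  s0 (successors {s1, s3}): φ is true.
  s1 (successors {s3}): φ is true.
  s2 (successors {s1, s3}): φ is true.
  s3 (successors {s0}): φ is false.
  s4 (successors {s4}): φ is true.
For instance, at s1:
  At s1: □□¬s requires □¬s at every successor {s3}.
      At s3: □¬s requires ¬s at every successor {s0}.
        At s0: ¬s is true.
      So □¬s is true at s3.
  So □□¬s is true at s1.
Satisfying worlds: {s0, s1, s2, s4}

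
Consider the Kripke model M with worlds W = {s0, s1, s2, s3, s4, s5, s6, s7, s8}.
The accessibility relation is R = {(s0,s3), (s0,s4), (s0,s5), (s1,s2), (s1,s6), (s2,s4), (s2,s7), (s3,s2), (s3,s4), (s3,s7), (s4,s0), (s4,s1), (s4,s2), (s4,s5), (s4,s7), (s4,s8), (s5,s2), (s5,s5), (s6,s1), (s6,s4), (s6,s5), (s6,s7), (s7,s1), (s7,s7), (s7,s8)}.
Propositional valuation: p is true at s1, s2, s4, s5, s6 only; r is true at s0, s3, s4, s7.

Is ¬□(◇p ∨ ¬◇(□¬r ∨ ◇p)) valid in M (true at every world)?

No

Recall that □ψ holds at a world iff ψ holds at every accessible world, and ◇ψ holds iff ψ holds at some accessible world.
Let φ = ¬□(◇p ∨ ¬◇(□¬r ∨ ◇p)). Evaluate φ at each world:
  s0 (successors {s3, s4, s5}): φ is false.
  s1 (successors {s2, s6}): φ is false.
  s2 (successors {s4, s7}): φ is false.
  s3 (successors {s2, s4, s7}): φ is false.
  s4 (successors {s0, s1, s2, s5, s7, s8}): φ is false.
  s5 (successors {s2, s5}): φ is false.
  s6 (successors {s1, s4, s5, s7}): φ is false.
  s7 (successors {s1, s7, s8}): φ is false.
  s8 (successors ∅): φ is false.
Detail at s0 (counterexample):
  At s0: □(◇p ∨ ¬◇(□¬r ∨ ◇p)) is true, so ¬□(◇p ∨ ¬◇(□¬r ∨ ◇p)) is false.
    At s0: □(◇p ∨ ¬◇(□¬r ∨ ◇p)) requires ◇p ∨ ¬◇(□¬r ∨ ◇p) at every successor {s3, s4, s5}.
      At s3: ◇p ∨ ¬◇(□¬r ∨ ◇p) is true.
      At s4: ◇p ∨ ¬◇(□¬r ∨ ◇p) is true.
      At s5: ◇p ∨ ¬◇(□¬r ∨ ◇p) is true.
    So □(◇p ∨ ¬◇(□¬r ∨ ◇p)) is true at s0.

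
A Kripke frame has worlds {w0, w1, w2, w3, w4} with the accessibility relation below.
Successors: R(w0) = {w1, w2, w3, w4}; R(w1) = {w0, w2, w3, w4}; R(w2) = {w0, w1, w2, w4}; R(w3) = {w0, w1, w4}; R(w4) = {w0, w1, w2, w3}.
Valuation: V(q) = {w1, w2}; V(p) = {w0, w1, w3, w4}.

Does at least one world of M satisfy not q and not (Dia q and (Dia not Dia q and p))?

Yes

Let φ = not q and not (Dia q and (Dia not Dia q and p)). Evaluate φ at each world:
  w0 (successors {w1, w2, w3, w4}): φ is true.
  w1 (successors {w0, w2, w3, w4}): φ is false.
  w2 (successors {w0, w1, w2, w4}): φ is false.
  w3 (successors {w0, w1, w4}): φ is true.
  w4 (successors {w0, w1, w2, w3}): φ is true.
Detail at w0 (witness):
  At w0: not q is true, not (Dia q and (Dia not Dia q and p)) is true, so not q and not (Dia q and (Dia not Dia q and p)) is true.
    At w0: Dia q and (Dia not Dia q and p) is false, so not (Dia q and (Dia not Dia q and p)) is true.
      At w0: Dia q is true, Dia not Dia q and p is false, so Dia q and (Dia not Dia q and p) is false.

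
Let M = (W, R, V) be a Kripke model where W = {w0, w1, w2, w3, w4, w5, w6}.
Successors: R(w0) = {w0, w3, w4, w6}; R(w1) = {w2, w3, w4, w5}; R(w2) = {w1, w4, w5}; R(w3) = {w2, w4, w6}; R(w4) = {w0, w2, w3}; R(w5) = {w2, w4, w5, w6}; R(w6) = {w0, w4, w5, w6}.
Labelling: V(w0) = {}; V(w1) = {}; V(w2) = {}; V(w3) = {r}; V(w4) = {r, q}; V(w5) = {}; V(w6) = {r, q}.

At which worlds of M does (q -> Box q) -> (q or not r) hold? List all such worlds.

Let φ = (q -> Box q) -> (q or not r). Evaluate φ at each world:
  w0 (successors {w0, w3, w4, w6}): φ is true.
  w1 (successors {w2, w3, w4, w5}): φ is true.
  w2 (successors {w1, w4, w5}): φ is true.
  w3 (successors {w2, w4, w6}): φ is false.
  w4 (successors {w0, w2, w3}): φ is true.
  w5 (successors {w2, w4, w5, w6}): φ is true.
  w6 (successors {w0, w4, w5, w6}): φ is true.
For instance, at w2:
  At w2: q -> Box q is true, q or not r is true, so (q -> Box q) -> (q or not r) is true.
    At w2: q is false, Box q is false, so q -> Box q is true.
      At w2: Box q requires q at every successor {w1, w4, w5}.
        q fails at w1, so Box q is false at w2.
Satisfying worlds: {w0, w1, w2, w4, w5, w6}

w0, w1, w2, w4, w5, w6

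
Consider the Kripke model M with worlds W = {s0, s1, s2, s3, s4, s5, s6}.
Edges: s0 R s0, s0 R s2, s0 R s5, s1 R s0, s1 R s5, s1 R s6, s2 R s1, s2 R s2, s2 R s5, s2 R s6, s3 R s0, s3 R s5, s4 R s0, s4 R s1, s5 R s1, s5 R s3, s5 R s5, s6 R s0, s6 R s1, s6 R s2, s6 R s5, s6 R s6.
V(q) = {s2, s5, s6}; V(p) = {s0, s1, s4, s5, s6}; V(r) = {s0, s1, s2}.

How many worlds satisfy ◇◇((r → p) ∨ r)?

Recall that ◇ψ holds at a world iff ψ holds at some accessible world.
Let φ = ◇◇((r → p) ∨ r). Evaluate φ at each world:
  s0 (successors {s0, s2, s5}): φ is true.
  s1 (successors {s0, s5, s6}): φ is true.
  s2 (successors {s1, s2, s5, s6}): φ is true.
  s3 (successors {s0, s5}): φ is true.
  s4 (successors {s0, s1}): φ is true.
  s5 (successors {s1, s3, s5}): φ is true.
  s6 (successors {s0, s1, s2, s5, s6}): φ is true.
For instance, at s2:
  At s2: ◇◇((r → p) ∨ r) requires ◇((r → p) ∨ r) at some successor in {s1, s2, s5, s6}.
    ◇((r → p) ∨ r) holds at s1, so ◇◇((r → p) ∨ r) is true at s2.
      At s1: ◇((r → p) ∨ r) requires (r → p) ∨ r at some successor in {s0, s5, s6}.
        (r → p) ∨ r holds at s0, so ◇((r → p) ∨ r) is true at s1.
Satisfying worlds: {s0, s1, s2, s3, s4, s5, s6}

7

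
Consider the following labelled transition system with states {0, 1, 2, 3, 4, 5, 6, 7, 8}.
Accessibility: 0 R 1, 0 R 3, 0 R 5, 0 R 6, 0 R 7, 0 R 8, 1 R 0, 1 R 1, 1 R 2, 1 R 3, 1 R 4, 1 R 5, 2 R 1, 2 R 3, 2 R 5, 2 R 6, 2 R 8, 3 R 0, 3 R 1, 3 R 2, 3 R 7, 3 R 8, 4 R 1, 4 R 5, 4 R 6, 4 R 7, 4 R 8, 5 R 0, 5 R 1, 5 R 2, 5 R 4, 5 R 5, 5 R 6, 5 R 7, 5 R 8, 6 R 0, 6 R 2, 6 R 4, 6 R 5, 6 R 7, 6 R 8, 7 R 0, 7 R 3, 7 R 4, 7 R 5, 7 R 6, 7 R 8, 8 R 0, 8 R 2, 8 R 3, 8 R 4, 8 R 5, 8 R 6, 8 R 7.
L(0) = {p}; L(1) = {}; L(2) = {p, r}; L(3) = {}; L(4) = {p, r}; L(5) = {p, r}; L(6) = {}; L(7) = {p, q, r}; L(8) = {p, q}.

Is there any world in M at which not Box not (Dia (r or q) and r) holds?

Let φ = not Box not (Dia (r or q) and r). Evaluate φ at each world:
  0 (successors {1, 3, 5, 6, 7, 8}): φ is true.
  1 (successors {0, 1, 2, 3, 4, 5}): φ is true.
  2 (successors {1, 3, 5, 6, 8}): φ is true.
  3 (successors {0, 1, 2, 7, 8}): φ is true.
  4 (successors {1, 5, 6, 7, 8}): φ is true.
  5 (successors {0, 1, 2, 4, 5, 6, 7, 8}): φ is true.
  6 (successors {0, 2, 4, 5, 7, 8}): φ is true.
  7 (successors {0, 3, 4, 5, 6, 8}): φ is true.
  8 (successors {0, 2, 3, 4, 5, 6, 7}): φ is true.
Detail at 0 (witness):
  At 0: Box not (Dia (r or q) and r) is false, so not Box not (Dia (r or q) and r) is true.
    At 0: Box not (Dia (r or q) and r) requires not (Dia (r or q) and r) at every successor {1, 3, 5, 6, 7, 8}.
      not (Dia (r or q) and r) fails at 5, so Box not (Dia (r or q) and r) is false at 0.

Yes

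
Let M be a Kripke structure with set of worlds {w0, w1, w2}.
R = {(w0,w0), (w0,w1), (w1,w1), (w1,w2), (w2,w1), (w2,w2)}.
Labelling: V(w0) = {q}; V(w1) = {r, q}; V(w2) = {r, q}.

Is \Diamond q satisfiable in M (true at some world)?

Yes

Let φ = \Diamond q. Evaluate φ at each world:
  w0 (successors {w0, w1}): φ is true.
  w1 (successors {w1, w2}): φ is true.
  w2 (successors {w1, w2}): φ is true.
Detail at w0 (witness):
  At w0: \Diamond q requires q at some successor in {w0, w1}.
    q holds at w0, so \Diamond q is true at w0.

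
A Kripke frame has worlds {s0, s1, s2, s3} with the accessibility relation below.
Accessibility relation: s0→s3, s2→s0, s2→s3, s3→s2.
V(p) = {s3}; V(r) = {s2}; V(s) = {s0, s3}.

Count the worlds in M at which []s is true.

3

Let φ = []s. Evaluate φ at each world:
  s0 (successors {s3}): φ is true.
  s1 (successors ∅): φ is true.
  s2 (successors {s0, s3}): φ is true.
  s3 (successors {s2}): φ is false.
For instance, at s2:
  At s2: []s requires s at every successor {s0, s3}.
    At s0: s is true.
    At s3: s is true.
  So []s is true at s2.
Satisfying worlds: {s0, s1, s2}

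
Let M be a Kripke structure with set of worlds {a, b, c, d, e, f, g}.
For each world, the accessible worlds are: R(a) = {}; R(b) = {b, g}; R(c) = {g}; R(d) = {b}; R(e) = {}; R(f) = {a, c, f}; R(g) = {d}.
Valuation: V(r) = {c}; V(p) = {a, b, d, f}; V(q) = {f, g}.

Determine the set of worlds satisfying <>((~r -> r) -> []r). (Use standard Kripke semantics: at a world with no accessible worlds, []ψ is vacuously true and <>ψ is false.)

Recall that []ψ holds at a world iff ψ holds at every accessible world, and <>ψ holds iff ψ holds at some accessible world.
Let φ = <>((~r -> r) -> []r). Evaluate φ at each world:
  a (successors ∅): φ is false.
  b (successors {b, g}): φ is true.
  c (successors {g}): φ is true.
  d (successors {b}): φ is true.
  e (successors ∅): φ is false.
  f (successors {a, c, f}): φ is true.
  g (successors {d}): φ is true.
For instance, at g:
  At g: <>((~r -> r) -> []r) requires (~r -> r) -> []r at some successor in {d}.
    (~r -> r) -> []r holds at d, so <>((~r -> r) -> []r) is true at g.
      At d: ~r -> r is false, []r is false, so (~r -> r) -> []r is true.
Satisfying worlds: {b, c, d, f, g}

b, c, d, f, g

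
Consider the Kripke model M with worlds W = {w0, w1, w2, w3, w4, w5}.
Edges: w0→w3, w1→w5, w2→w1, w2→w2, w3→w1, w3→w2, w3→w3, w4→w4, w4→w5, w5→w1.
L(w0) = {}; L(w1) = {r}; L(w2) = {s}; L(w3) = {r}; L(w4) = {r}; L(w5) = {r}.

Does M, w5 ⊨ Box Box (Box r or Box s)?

Yes

At w5: Box Box (Box r or Box s) requires Box (Box r or Box s) at every successor {w1}.
    At w1: Box (Box r or Box s) requires Box r or Box s at every successor {w5}.
      At w5: Box r or Box s is true.
    So Box (Box r or Box s) is true at w1.
So Box Box (Box r or Box s) is true at w5.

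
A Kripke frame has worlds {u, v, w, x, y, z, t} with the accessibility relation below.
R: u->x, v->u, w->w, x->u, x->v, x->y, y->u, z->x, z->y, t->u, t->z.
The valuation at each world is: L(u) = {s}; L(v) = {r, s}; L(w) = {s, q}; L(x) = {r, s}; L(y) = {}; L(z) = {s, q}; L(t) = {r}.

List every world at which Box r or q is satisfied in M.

Recall that Box ψ holds at a world iff ψ holds at every accessible world, and Dia ψ holds iff ψ holds at some accessible world.
Let φ = Box r or q. Evaluate φ at each world:
  u (successors {x}): φ is true.
  v (successors {u}): φ is false.
  w (successors {w}): φ is true.
  x (successors {u, v, y}): φ is false.
  y (successors {u}): φ is false.
  z (successors {x, y}): φ is true.
  t (successors {u, z}): φ is false.
For instance, at t:
  At t: Box r is false, q is false, so Box r or q is false.
    At t: Box r requires r at every successor {u, z}.
      r fails at u, so Box r is false at t.
Satisfying worlds: {u, w, z}

u, w, z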